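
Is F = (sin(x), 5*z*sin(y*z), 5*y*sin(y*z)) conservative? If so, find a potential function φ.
Yes, F is conservative. φ = -cos(x) - 5*cos(y*z)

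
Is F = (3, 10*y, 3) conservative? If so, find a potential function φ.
Yes, F is conservative. φ = 3*x + 5*y**2 + 3*z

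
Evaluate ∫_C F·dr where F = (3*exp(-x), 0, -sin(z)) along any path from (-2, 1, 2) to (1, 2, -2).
-(3 - 3*exp(3))*exp(-1)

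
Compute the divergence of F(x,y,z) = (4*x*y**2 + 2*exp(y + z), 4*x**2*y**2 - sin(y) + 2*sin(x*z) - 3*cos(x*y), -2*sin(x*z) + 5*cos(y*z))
8*x**2*y + 3*x*sin(x*y) - 2*x*cos(x*z) + 4*y**2 - 5*y*sin(y*z) - cos(y)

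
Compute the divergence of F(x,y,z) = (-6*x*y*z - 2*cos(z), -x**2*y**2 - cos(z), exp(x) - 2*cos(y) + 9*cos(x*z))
-2*x**2*y - 9*x*sin(x*z) - 6*y*z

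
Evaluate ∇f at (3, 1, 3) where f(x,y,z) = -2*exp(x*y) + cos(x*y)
(-2*exp(3) - sin(3), -6*exp(3) - 3*sin(3), 0)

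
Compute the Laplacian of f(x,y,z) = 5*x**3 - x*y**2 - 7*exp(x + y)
28*x - 14*exp(x + y)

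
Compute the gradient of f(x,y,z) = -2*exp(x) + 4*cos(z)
(-2*exp(x), 0, -4*sin(z))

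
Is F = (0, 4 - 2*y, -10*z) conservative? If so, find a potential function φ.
Yes, F is conservative. φ = -y**2 + 4*y - 5*z**2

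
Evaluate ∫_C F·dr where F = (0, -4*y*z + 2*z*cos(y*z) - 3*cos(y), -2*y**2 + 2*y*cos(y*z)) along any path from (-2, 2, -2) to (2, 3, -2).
2*sin(4) - 3*sin(3) - 2*sin(6) + 3*sin(2) + 20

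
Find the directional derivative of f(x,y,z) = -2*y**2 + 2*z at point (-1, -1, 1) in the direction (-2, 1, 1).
sqrt(6)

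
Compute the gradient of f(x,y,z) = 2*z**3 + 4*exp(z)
(0, 0, 6*z**2 + 4*exp(z))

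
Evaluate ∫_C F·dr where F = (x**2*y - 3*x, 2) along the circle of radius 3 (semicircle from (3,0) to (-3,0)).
-81*pi/8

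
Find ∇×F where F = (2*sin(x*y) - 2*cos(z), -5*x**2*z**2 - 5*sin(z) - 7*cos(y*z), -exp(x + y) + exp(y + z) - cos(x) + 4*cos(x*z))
(10*x**2*z - 7*y*sin(y*z) - exp(x + y) + exp(y + z) + 5*cos(z), 4*z*sin(x*z) + exp(x + y) - sin(x) + 2*sin(z), -2*x*(5*z**2 + cos(x*y)))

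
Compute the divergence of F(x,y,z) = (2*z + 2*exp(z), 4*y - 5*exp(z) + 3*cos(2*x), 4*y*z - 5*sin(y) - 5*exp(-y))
4*y + 4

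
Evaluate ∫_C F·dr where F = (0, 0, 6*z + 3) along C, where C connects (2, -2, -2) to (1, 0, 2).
12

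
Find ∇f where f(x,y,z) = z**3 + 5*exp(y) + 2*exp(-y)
(0, 5*exp(y) - 2*exp(-y), 3*z**2)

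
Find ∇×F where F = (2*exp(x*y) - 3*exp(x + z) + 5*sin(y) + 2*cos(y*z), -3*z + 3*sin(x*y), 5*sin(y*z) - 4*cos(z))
(5*z*cos(y*z) + 3, -2*y*sin(y*z) - 3*exp(x + z), -2*x*exp(x*y) + 3*y*cos(x*y) + 2*z*sin(y*z) - 5*cos(y))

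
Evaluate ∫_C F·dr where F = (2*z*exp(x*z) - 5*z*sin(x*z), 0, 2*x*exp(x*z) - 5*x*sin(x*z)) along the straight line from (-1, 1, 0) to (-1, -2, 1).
-7 + 2*exp(-1) + 5*cos(1)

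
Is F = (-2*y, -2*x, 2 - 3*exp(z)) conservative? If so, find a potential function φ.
Yes, F is conservative. φ = -2*x*y + 2*z - 3*exp(z)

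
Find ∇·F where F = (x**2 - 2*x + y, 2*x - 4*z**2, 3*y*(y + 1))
2*x - 2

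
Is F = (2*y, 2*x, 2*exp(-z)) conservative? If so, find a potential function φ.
Yes, F is conservative. φ = 2*x*y - 2*exp(-z)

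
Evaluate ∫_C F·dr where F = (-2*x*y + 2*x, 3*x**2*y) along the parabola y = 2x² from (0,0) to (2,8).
244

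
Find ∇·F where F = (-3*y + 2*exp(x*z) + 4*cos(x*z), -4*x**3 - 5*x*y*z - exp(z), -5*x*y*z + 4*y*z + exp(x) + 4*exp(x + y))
-5*x*y - 5*x*z + 4*y + 2*z*exp(x*z) - 4*z*sin(x*z)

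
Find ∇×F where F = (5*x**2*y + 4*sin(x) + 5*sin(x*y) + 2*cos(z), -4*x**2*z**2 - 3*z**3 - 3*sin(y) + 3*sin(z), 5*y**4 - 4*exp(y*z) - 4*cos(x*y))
(8*x**2*z + 4*x*sin(x*y) + 20*y**3 + 9*z**2 - 4*z*exp(y*z) - 3*cos(z), -4*y*sin(x*y) - 2*sin(z), -x*(5*x + 8*z**2 + 5*cos(x*y)))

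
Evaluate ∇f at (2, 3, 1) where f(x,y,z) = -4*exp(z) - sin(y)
(0, -cos(3), -4*E)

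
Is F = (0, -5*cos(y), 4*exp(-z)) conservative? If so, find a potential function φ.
Yes, F is conservative. φ = -5*sin(y) - 4*exp(-z)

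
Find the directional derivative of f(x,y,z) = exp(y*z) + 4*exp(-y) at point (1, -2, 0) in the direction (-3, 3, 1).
2*sqrt(19)*(-6*exp(2) - 1)/19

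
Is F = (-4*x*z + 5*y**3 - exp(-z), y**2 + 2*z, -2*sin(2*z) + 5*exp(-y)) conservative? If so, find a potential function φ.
No, ∇×F = (-2 - 5*exp(-y), -4*x + exp(-z), -15*y**2) ≠ 0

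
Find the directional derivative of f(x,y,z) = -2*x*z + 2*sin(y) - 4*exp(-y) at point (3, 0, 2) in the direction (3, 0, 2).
-24*sqrt(13)/13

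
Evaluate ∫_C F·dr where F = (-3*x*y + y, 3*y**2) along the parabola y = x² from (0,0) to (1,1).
7/12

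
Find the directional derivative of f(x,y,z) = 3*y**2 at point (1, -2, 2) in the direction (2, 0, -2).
0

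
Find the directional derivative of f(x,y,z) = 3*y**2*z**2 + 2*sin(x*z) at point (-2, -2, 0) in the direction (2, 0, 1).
-4*sqrt(5)/5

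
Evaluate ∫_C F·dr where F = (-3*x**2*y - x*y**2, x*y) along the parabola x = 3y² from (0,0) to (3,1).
-711/28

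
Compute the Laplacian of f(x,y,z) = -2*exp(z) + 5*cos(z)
-2*exp(z) - 5*cos(z)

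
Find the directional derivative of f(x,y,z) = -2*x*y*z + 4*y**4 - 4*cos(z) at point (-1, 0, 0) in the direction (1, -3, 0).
0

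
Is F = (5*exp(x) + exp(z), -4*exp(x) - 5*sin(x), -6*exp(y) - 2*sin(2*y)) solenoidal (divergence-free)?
No, ∇·F = 5*exp(x)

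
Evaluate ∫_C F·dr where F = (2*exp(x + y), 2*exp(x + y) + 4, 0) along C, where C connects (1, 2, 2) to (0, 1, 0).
-2*exp(3) - 4 + 2*E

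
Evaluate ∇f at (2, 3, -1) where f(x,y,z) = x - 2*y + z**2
(1, -2, -2)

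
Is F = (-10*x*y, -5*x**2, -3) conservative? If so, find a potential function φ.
Yes, F is conservative. φ = -5*x**2*y - 3*z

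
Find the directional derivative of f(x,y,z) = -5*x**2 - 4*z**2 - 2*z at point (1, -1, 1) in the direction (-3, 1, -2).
25*sqrt(14)/7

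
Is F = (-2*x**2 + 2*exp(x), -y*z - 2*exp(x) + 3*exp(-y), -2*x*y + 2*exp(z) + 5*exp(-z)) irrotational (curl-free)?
No, ∇×F = (-2*x + y, 2*y, -2*exp(x))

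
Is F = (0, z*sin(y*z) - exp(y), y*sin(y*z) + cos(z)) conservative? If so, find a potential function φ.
Yes, F is conservative. φ = -exp(y) + sin(z) - cos(y*z)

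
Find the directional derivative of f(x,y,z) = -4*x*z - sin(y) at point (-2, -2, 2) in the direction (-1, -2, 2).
2*cos(2)/3 + 8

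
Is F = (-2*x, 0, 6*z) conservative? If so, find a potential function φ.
Yes, F is conservative. φ = -x**2 + 3*z**2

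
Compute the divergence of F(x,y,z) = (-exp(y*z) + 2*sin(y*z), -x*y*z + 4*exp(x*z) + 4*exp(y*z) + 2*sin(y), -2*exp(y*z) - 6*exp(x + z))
-x*z - 2*y*exp(y*z) + 4*z*exp(y*z) - 6*exp(x + z) + 2*cos(y)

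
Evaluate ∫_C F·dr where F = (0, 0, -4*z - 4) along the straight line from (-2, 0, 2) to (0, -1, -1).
18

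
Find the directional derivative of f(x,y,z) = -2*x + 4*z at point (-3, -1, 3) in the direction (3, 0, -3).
-3*sqrt(2)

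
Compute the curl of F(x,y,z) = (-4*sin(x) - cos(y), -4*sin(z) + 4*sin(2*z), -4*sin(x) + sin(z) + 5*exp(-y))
(4*cos(z) - 8*cos(2*z) - 5*exp(-y), 4*cos(x), -sin(y))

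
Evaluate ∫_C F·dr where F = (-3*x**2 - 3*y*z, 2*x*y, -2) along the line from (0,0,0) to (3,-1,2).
-23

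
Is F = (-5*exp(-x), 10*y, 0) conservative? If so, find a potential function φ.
Yes, F is conservative. φ = 5*y**2 + 5*exp(-x)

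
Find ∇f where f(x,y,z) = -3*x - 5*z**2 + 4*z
(-3, 0, 4 - 10*z)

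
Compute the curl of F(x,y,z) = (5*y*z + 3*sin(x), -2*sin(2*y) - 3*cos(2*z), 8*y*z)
(8*z - 6*sin(2*z), 5*y, -5*z)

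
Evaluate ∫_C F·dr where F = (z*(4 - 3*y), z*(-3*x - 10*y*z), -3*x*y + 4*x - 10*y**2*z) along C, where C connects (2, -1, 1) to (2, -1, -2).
-57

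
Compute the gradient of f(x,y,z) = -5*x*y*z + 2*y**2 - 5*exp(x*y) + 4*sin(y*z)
(5*y*(-z - exp(x*y)), -5*x*z - 5*x*exp(x*y) + 4*y + 4*z*cos(y*z), y*(-5*x + 4*cos(y*z)))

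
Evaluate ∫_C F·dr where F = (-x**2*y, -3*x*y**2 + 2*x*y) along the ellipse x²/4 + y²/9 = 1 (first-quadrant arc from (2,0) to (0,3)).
12 - 69*pi/8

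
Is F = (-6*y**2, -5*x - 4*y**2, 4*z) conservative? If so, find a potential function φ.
No, ∇×F = (0, 0, 12*y - 5) ≠ 0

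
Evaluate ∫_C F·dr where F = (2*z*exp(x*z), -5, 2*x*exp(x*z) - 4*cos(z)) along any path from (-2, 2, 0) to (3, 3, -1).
-7 + 2*exp(-3) + 4*sin(1)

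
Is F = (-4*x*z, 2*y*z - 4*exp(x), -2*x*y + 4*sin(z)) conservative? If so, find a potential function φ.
No, ∇×F = (-2*x - 2*y, -4*x + 2*y, -4*exp(x)) ≠ 0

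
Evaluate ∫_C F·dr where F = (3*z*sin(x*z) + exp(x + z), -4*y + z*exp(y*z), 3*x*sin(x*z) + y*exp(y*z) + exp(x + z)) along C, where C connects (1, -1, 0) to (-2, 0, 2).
-E - 3*cos(4) + 6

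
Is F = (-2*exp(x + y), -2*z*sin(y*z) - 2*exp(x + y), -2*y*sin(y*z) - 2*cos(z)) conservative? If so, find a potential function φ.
Yes, F is conservative. φ = -2*exp(x + y) - 2*sin(z) + 2*cos(y*z)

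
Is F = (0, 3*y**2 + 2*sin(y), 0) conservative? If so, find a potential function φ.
Yes, F is conservative. φ = y**3 - 2*cos(y)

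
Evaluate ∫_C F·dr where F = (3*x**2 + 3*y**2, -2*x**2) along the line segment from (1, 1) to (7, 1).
360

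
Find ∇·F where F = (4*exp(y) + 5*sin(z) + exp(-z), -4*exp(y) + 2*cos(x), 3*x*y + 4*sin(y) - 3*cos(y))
-4*exp(y)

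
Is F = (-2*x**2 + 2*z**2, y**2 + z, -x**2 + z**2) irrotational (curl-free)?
No, ∇×F = (-1, 2*x + 4*z, 0)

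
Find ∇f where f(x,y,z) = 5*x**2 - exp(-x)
(10*x + exp(-x), 0, 0)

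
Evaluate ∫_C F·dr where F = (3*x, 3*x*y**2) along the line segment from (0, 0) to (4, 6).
672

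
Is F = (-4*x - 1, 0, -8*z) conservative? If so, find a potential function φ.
Yes, F is conservative. φ = -2*x**2 - x - 4*z**2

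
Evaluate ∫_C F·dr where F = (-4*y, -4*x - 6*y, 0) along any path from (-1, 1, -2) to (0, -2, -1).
-13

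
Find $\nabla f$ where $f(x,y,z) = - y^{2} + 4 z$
(0, -2*y, 4)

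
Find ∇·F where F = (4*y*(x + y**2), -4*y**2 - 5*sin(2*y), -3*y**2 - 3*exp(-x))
-4*y - 10*cos(2*y)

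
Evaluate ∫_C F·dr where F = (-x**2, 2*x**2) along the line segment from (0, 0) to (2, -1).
-16/3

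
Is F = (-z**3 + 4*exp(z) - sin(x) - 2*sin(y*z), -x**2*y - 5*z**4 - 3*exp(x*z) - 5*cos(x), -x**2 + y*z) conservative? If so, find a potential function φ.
No, ∇×F = (3*x*exp(x*z) + 20*z**3 + z, 2*x - 2*y*cos(y*z) - 3*z**2 + 4*exp(z), -2*x*y - 3*z*exp(x*z) + 2*z*cos(y*z) + 5*sin(x)) ≠ 0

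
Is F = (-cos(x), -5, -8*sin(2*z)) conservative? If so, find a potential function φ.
Yes, F is conservative. φ = -5*y - sin(x) + 4*cos(2*z)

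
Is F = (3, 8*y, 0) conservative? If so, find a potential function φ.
Yes, F is conservative. φ = 3*x + 4*y**2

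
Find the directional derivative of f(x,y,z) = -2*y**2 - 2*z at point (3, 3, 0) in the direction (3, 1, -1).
-10*sqrt(11)/11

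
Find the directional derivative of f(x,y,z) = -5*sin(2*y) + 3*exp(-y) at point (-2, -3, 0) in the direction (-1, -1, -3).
sqrt(11)*(10*cos(6) + 3*exp(3))/11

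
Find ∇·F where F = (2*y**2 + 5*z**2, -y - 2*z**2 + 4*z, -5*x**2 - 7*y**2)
-1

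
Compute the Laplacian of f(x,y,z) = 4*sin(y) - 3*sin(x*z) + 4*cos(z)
3*x**2*sin(x*z) + 3*z**2*sin(x*z) - 4*sin(y) - 4*cos(z)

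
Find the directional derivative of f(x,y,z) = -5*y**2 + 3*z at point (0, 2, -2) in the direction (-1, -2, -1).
37*sqrt(6)/6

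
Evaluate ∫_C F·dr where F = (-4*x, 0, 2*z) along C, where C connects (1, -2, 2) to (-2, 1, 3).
-1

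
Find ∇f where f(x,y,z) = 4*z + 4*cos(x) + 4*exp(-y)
(-4*sin(x), -4*exp(-y), 4)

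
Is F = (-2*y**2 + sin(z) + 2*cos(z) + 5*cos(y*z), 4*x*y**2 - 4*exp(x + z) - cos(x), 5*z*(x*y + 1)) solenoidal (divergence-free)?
No, ∇·F = 13*x*y + 5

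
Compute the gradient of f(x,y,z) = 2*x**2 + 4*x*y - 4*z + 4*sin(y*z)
(4*x + 4*y, 4*x + 4*z*cos(y*z), 4*y*cos(y*z) - 4)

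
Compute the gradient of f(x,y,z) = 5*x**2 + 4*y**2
(10*x, 8*y, 0)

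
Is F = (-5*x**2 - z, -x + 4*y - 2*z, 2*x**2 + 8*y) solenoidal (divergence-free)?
No, ∇·F = 4 - 10*x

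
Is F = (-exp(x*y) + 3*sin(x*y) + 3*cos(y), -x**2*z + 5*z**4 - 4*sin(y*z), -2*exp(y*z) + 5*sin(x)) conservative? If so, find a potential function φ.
No, ∇×F = (x**2 + 4*y*cos(y*z) - 20*z**3 - 2*z*exp(y*z), -5*cos(x), -2*x*z + x*exp(x*y) - 3*x*cos(x*y) + 3*sin(y)) ≠ 0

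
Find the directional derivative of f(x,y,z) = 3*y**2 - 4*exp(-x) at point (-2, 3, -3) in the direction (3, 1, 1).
6*sqrt(11)*(3 + 2*exp(2))/11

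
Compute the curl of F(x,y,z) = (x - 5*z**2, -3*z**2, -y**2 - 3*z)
(-2*y + 6*z, -10*z, 0)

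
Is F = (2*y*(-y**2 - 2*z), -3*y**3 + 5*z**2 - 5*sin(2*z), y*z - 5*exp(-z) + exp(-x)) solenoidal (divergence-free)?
No, ∇·F = -9*y**2 + y + 5*exp(-z)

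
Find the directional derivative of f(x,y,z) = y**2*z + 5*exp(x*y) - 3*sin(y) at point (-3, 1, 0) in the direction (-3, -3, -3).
sqrt(3)*(-exp(3) + 10 + 3*exp(3)*cos(1))*exp(-3)/3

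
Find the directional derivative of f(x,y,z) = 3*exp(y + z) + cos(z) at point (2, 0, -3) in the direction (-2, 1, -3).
-3*sqrt(14)*(2 + exp(3)*sin(3))*exp(-3)/14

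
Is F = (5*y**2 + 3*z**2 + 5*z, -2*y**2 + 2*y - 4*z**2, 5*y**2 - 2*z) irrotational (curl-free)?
No, ∇×F = (10*y + 8*z, 6*z + 5, -10*y)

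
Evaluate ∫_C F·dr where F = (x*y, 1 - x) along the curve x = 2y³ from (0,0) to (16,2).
1494/7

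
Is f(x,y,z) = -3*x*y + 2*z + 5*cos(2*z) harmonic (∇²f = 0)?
No, ∇²f = -20*cos(2*z)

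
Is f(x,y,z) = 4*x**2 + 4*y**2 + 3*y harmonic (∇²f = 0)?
No, ∇²f = 16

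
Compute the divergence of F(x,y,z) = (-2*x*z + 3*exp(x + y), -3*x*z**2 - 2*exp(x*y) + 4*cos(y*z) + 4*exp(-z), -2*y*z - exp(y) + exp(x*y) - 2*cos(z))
-2*x*exp(x*y) - 2*y - 4*z*sin(y*z) - 2*z + 3*exp(x + y) + 2*sin(z)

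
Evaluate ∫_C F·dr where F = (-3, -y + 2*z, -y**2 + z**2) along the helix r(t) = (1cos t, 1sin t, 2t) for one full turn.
-2*pi + 64*pi**3/3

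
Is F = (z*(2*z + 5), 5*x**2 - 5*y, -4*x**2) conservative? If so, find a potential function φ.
No, ∇×F = (0, 8*x + 4*z + 5, 10*x) ≠ 0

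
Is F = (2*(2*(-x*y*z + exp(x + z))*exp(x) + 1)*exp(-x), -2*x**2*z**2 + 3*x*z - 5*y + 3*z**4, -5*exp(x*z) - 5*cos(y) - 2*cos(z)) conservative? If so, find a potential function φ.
No, ∇×F = (4*x**2*z - 3*x - 12*z**3 + 5*sin(y), -4*x*y + 5*z*exp(x*z) + 4*exp(x + z), z*(-4*x*z + 4*x + 3)) ≠ 0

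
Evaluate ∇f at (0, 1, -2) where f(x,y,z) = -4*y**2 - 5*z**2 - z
(0, -8, 19)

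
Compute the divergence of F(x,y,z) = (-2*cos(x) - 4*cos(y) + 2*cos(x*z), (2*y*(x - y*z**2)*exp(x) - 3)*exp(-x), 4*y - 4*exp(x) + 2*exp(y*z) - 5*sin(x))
2*x - 4*y*z**2 + 2*y*exp(y*z) - 2*z*sin(x*z) + 2*sin(x)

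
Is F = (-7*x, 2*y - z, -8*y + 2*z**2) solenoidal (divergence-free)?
No, ∇·F = 4*z - 5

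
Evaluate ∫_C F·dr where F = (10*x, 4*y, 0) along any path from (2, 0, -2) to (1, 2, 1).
-7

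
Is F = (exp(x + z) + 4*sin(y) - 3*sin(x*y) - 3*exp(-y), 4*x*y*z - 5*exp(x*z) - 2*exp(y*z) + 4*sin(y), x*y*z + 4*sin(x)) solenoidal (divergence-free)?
No, ∇·F = x*y + 4*x*z - 3*y*cos(x*y) - 2*z*exp(y*z) + exp(x + z) + 4*cos(y)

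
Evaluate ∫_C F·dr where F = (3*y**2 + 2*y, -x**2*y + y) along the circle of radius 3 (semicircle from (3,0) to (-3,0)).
-108 - 9*pi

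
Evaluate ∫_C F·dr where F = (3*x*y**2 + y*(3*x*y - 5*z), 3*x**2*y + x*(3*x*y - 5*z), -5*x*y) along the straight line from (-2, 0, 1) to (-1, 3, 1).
42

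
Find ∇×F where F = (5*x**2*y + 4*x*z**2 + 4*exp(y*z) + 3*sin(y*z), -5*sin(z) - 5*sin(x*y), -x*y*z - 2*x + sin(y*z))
(-x*z + z*cos(y*z) + 5*cos(z), 8*x*z + y*z + 4*y*exp(y*z) + 3*y*cos(y*z) + 2, -5*x**2 - 5*y*cos(x*y) - 4*z*exp(y*z) - 3*z*cos(y*z))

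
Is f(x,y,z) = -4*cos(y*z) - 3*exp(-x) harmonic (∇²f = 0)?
No, ∇²f = (4*(y**2 + z**2)*exp(x)*cos(y*z) - 3)*exp(-x)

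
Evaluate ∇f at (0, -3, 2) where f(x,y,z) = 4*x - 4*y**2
(4, 24, 0)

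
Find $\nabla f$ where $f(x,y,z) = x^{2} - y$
(2*x, -1, 0)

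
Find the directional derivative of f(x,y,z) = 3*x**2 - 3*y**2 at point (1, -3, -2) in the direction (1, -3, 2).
-24*sqrt(14)/7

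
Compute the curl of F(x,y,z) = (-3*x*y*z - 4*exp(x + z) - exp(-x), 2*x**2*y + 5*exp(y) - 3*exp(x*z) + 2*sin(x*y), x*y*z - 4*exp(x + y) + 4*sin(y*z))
(x*z + 3*x*exp(x*z) + 4*z*cos(y*z) - 4*exp(x + y), -3*x*y - y*z + 4*exp(x + y) - 4*exp(x + z), 4*x*y + 3*x*z + 2*y*cos(x*y) - 3*z*exp(x*z))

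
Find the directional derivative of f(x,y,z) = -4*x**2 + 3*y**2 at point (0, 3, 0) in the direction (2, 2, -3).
36*sqrt(17)/17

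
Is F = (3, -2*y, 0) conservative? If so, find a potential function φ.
Yes, F is conservative. φ = 3*x - y**2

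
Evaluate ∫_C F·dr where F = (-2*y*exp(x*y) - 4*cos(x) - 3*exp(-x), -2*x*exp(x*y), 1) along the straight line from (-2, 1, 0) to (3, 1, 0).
-2*exp(3) - 3*exp(2) - 4*sin(2) - 4*sin(3) + 3*exp(-3) + 2*exp(-2)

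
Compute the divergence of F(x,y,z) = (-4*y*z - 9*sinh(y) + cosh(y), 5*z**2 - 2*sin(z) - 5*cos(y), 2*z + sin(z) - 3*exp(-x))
5*sin(y) + cos(z) + 2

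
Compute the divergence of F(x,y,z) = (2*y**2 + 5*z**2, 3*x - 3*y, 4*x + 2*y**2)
-3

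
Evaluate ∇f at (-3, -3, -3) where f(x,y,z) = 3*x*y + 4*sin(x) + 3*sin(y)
(-9 + 4*cos(3), -9 + 3*cos(3), 0)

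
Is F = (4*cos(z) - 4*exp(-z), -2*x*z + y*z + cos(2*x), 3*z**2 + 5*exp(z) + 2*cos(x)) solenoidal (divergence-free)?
No, ∇·F = 7*z + 5*exp(z)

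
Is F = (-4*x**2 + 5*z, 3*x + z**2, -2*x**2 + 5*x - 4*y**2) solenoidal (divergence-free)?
No, ∇·F = -8*x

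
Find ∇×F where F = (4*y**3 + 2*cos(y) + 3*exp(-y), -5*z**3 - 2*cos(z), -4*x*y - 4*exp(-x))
(-4*x + 15*z**2 - 2*sin(z), 4*y - 4*exp(-x), -12*y**2 + 2*sin(y) + 3*exp(-y))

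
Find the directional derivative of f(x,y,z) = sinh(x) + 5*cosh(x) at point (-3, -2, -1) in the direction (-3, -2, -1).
3*sqrt(14)*(-cosh(3) + 5*sinh(3))/14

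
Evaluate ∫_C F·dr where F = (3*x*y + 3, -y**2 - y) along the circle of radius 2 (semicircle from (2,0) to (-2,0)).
-12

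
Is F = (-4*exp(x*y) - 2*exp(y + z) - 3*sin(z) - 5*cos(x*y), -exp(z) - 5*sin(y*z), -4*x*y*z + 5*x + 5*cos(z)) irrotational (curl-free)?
No, ∇×F = (-4*x*z + 5*y*cos(y*z) + exp(z), 4*y*z - 2*exp(y + z) - 3*cos(z) - 5, 4*x*exp(x*y) - 5*x*sin(x*y) + 2*exp(y + z))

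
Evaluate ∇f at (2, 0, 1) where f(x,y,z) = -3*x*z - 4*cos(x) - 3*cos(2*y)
(-3 + 4*sin(2), 0, -6)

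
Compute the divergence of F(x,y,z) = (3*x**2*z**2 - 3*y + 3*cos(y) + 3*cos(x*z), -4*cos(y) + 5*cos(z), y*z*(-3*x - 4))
6*x*z**2 - y*(3*x + 4) - 3*z*sin(x*z) + 4*sin(y)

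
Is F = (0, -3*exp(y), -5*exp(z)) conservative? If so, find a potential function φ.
Yes, F is conservative. φ = -3*exp(y) - 5*exp(z)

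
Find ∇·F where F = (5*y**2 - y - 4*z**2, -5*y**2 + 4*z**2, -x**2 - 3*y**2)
-10*y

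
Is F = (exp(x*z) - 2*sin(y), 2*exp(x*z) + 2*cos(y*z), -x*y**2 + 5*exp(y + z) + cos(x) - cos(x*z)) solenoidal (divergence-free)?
No, ∇·F = x*sin(x*z) + z*exp(x*z) - 2*z*sin(y*z) + 5*exp(y + z)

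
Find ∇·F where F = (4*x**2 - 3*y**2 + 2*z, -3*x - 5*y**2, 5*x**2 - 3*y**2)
8*x - 10*y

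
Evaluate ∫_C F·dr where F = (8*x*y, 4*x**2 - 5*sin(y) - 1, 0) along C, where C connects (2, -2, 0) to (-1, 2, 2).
36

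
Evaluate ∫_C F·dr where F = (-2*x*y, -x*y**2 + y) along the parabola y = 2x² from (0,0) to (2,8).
-1936/7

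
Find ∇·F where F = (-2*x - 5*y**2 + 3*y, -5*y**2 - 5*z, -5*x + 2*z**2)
-10*y + 4*z - 2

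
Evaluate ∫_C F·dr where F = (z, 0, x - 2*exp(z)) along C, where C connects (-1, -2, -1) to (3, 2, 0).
-3 + 2*exp(-1)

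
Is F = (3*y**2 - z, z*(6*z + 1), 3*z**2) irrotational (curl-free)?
No, ∇×F = (-12*z - 1, -1, -6*y)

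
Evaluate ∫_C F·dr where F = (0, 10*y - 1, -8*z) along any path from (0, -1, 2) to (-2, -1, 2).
0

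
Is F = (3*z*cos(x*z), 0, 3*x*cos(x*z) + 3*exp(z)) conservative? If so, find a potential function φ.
Yes, F is conservative. φ = 3*exp(z) + 3*sin(x*z)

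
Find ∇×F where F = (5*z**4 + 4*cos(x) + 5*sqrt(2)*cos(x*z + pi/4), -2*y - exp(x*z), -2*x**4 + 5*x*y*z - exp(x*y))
(x*(5*z - exp(x*y) + exp(x*z)), 8*x**3 - 5*sqrt(2)*x*sin(x*z + pi/4) - 5*y*z + y*exp(x*y) + 20*z**3, -z*exp(x*z))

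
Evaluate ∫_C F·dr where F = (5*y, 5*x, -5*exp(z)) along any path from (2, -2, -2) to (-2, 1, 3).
-5*exp(3) + 5*exp(-2) + 10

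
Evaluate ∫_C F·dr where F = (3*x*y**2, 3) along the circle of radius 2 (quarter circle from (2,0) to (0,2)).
-6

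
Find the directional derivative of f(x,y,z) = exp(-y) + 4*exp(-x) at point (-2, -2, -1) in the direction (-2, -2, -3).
10*sqrt(17)*exp(2)/17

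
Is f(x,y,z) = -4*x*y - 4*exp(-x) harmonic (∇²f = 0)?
No, ∇²f = -4*exp(-x)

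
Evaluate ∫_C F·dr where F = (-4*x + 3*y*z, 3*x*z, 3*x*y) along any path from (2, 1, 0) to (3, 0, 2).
-10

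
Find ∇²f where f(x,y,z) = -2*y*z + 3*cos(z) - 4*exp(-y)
-3*cos(z) - 4*exp(-y)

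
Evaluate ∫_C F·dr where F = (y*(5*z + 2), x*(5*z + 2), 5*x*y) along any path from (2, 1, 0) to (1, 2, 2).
20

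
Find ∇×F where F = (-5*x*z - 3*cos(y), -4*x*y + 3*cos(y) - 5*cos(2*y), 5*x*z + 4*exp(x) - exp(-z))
(0, -5*x - 5*z - 4*exp(x), -4*y - 3*sin(y))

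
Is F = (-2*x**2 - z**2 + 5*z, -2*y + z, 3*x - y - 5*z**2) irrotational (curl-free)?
No, ∇×F = (-2, 2 - 2*z, 0)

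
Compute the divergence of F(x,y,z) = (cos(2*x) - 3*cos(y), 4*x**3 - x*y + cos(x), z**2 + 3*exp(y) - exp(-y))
-x + 2*z - 2*sin(2*x)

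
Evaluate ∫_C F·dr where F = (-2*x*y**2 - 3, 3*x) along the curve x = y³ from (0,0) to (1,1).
-3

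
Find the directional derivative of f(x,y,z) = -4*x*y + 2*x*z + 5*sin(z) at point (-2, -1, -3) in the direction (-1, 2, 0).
18*sqrt(5)/5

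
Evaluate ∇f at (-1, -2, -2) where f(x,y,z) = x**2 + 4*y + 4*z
(-2, 4, 4)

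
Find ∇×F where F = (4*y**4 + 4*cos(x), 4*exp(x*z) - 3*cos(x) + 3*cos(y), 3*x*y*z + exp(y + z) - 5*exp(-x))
(3*x*z - 4*x*exp(x*z) + exp(y + z), -3*y*z - 5*exp(-x), -16*y**3 + 4*z*exp(x*z) + 3*sin(x))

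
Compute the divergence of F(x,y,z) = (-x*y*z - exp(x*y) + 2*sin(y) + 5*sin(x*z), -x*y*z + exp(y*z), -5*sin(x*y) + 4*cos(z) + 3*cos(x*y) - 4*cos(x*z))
-x*z + 4*x*sin(x*z) - y*z - y*exp(x*y) + z*exp(y*z) + 5*z*cos(x*z) - 4*sin(z)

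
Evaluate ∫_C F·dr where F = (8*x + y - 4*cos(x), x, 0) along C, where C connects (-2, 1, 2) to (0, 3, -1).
-14 - 4*sin(2)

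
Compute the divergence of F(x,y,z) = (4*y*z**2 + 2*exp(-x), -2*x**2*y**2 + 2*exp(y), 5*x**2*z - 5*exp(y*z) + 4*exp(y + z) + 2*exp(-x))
-4*x**2*y + 5*x**2 - 5*y*exp(y*z) + 2*exp(y) + 4*exp(y + z) - 2*exp(-x)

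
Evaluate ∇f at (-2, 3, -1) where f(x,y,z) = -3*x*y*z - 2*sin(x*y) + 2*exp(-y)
(9 - 6*cos(6), -6 - 2*exp(-3) + 4*cos(6), 18)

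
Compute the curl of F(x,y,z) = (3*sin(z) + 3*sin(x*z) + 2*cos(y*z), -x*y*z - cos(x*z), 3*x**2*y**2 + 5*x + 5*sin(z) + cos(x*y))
(x*(6*x*y + y - sin(x*y) - sin(x*z)), -6*x*y**2 + 3*x*cos(x*z) + y*sin(x*y) - 2*y*sin(y*z) + 3*cos(z) - 5, z*(-y + sin(x*z) + 2*sin(y*z)))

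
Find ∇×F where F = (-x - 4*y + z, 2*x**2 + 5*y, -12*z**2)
(0, 1, 4*x + 4)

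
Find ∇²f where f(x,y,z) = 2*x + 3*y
0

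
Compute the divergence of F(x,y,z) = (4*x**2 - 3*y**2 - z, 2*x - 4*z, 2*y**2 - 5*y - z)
8*x - 1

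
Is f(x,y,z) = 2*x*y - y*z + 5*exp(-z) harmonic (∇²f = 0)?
No, ∇²f = 5*exp(-z)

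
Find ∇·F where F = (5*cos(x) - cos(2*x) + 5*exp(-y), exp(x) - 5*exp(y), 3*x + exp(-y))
-5*exp(y) - 5*sin(x) + 2*sin(2*x)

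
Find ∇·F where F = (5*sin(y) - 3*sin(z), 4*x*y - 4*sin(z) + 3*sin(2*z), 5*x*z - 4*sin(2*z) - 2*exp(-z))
9*x - 8*cos(2*z) + 2*exp(-z)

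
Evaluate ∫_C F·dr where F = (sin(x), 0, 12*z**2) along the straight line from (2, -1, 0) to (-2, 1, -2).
-32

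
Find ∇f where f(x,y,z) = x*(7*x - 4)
(14*x - 4, 0, 0)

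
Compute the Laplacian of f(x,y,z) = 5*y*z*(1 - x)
0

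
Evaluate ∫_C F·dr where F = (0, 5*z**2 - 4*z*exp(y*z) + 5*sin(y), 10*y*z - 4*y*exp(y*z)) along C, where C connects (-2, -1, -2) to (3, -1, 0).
16 + 4*exp(2)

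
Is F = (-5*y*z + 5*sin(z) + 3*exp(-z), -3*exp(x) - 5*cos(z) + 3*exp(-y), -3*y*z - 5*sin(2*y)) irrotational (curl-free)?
No, ∇×F = (-3*z - 5*sin(z) - 10*cos(2*y), -5*y + 5*cos(z) - 3*exp(-z), 5*z - 3*exp(x))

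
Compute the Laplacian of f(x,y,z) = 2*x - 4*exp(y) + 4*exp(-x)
-4*exp(y) + 4*exp(-x)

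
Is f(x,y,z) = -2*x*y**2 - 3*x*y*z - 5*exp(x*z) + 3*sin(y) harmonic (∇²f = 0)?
No, ∇²f = -5*x**2*exp(x*z) - 4*x - 5*z**2*exp(x*z) - 3*sin(y)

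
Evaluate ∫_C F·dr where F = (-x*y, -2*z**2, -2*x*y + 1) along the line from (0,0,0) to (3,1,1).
-14/3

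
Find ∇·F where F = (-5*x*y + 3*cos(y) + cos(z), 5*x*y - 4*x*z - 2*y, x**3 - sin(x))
5*x - 5*y - 2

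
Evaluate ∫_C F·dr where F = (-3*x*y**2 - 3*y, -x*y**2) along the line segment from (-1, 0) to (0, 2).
-4/3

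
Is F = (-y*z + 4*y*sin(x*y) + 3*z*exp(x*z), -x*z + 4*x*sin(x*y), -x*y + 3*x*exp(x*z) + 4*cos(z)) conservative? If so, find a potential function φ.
Yes, F is conservative. φ = -x*y*z + 3*exp(x*z) + 4*sin(z) - 4*cos(x*y)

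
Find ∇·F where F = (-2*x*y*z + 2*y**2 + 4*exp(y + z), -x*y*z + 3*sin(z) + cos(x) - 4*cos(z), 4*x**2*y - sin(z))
-x*z - 2*y*z - cos(z)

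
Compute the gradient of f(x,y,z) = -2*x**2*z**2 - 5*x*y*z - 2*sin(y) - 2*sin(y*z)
(z*(-4*x*z - 5*y), -5*x*z - 2*z*cos(y*z) - 2*cos(y), -4*x**2*z - 5*x*y - 2*y*cos(y*z))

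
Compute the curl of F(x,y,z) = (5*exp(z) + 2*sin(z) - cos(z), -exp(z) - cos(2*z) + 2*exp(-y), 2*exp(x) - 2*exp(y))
(-2*exp(y) + exp(z) - 2*sin(2*z), -2*exp(x) + 5*exp(z) + sin(z) + 2*cos(z), 0)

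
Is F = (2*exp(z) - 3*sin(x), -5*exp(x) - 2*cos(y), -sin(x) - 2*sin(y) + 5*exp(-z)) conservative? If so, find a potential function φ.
No, ∇×F = (-2*cos(y), 2*exp(z) + cos(x), -5*exp(x)) ≠ 0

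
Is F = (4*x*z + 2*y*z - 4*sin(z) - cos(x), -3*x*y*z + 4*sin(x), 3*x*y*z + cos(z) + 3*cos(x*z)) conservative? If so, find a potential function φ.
No, ∇×F = (3*x*(y + z), 4*x - 3*y*z + 2*y + 3*z*sin(x*z) - 4*cos(z), -3*y*z - 2*z + 4*cos(x)) ≠ 0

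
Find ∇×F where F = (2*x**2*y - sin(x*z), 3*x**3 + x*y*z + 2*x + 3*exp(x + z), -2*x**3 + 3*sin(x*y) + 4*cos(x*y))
(-x*y - 4*x*sin(x*y) + 3*x*cos(x*y) - 3*exp(x + z), 6*x**2 - x*cos(x*z) + 4*y*sin(x*y) - 3*y*cos(x*y), 7*x**2 + y*z + 3*exp(x + z) + 2)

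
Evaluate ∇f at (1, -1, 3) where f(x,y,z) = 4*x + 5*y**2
(4, -10, 0)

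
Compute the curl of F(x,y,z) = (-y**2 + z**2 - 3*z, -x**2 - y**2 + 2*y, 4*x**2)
(0, -8*x + 2*z - 3, -2*x + 2*y)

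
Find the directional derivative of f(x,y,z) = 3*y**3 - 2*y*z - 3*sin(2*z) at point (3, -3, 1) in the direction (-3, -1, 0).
-79*sqrt(10)/10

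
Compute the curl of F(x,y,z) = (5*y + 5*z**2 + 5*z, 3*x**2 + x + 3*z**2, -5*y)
(-6*z - 5, 10*z + 5, 6*x - 4)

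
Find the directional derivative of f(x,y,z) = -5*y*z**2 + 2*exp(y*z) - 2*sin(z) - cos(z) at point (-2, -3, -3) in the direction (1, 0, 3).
-3*sqrt(10)*(2*cos(3) + sin(3) + 90 + 6*exp(9))/10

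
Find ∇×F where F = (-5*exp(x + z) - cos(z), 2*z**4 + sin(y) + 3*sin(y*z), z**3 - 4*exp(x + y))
(-3*y*cos(y*z) - 8*z**3 - 4*exp(x + y), 4*exp(x + y) - 5*exp(x + z) + sin(z), 0)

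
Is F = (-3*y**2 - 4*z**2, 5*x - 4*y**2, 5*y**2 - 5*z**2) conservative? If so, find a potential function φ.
No, ∇×F = (10*y, -8*z, 6*y + 5) ≠ 0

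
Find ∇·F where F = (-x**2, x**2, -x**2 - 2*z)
-2*x - 2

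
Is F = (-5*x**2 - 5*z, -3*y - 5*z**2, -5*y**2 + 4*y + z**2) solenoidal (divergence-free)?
No, ∇·F = -10*x + 2*z - 3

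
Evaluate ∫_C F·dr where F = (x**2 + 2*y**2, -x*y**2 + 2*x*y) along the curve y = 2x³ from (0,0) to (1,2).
263/105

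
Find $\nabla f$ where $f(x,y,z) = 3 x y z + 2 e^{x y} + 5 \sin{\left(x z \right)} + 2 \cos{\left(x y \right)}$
(3*y*z + 2*y*exp(x*y) - 2*y*sin(x*y) + 5*z*cos(x*z), x*(3*z + 2*exp(x*y) - 2*sin(x*y)), x*(3*y + 5*cos(x*z)))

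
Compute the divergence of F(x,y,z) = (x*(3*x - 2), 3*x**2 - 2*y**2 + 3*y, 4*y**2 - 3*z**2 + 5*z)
6*x - 4*y - 6*z + 6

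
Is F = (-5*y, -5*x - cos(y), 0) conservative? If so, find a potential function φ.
Yes, F is conservative. φ = -5*x*y - sin(y)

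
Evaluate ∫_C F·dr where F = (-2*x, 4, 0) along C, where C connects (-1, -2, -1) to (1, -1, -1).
4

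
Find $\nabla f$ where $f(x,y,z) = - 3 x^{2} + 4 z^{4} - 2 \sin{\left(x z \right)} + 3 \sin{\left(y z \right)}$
(-6*x - 2*z*cos(x*z), 3*z*cos(y*z), -2*x*cos(x*z) + 3*y*cos(y*z) + 16*z**3)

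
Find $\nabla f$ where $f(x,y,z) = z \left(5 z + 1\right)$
(0, 0, 10*z + 1)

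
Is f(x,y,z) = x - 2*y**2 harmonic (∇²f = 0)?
No, ∇²f = -4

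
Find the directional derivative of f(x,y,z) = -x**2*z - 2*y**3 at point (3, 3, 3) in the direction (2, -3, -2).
144*sqrt(17)/17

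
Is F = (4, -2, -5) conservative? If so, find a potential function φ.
Yes, F is conservative. φ = 4*x - 2*y - 5*z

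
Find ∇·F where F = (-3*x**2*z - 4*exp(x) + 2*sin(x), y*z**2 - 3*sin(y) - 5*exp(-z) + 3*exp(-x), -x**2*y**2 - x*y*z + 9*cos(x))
-x*y - 6*x*z + z**2 - 4*exp(x) + 2*cos(x) - 3*cos(y)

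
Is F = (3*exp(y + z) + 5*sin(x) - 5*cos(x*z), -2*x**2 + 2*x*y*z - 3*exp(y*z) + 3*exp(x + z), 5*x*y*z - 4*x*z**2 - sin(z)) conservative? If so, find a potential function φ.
No, ∇×F = (-2*x*y + 5*x*z + 3*y*exp(y*z) - 3*exp(x + z), 5*x*sin(x*z) - 5*y*z + 4*z**2 + 3*exp(y + z), -4*x + 2*y*z + 3*exp(x + z) - 3*exp(y + z)) ≠ 0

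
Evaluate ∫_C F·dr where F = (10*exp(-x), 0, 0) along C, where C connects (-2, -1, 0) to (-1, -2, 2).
10*E*(-1 + E)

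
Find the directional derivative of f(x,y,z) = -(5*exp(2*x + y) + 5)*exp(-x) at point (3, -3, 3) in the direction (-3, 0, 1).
-3*sqrt(10)*(1 - exp(3))*exp(-3)/2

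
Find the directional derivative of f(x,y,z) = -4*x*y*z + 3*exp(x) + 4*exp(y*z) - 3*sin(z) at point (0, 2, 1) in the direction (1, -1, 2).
sqrt(6)*(-5/6 - cos(1) + 2*exp(2))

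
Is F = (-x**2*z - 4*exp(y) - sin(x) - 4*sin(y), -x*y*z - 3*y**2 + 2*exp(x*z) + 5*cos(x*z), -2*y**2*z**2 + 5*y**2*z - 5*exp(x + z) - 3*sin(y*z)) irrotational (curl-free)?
No, ∇×F = (x*y - 2*x*exp(x*z) + 5*x*sin(x*z) - 4*y*z**2 + 10*y*z - 3*z*cos(y*z), -x**2 + 5*exp(x + z), -y*z + 2*z*exp(x*z) - 5*z*sin(x*z) + 4*exp(y) + 4*cos(y))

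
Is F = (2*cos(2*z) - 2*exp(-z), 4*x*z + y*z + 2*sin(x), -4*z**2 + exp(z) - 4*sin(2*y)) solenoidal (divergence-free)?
No, ∇·F = -7*z + exp(z)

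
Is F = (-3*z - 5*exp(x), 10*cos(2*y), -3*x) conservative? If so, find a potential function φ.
Yes, F is conservative. φ = -3*x*z - 5*exp(x) + 5*sin(2*y)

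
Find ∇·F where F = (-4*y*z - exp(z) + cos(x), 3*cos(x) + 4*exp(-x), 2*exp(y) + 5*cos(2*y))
-sin(x)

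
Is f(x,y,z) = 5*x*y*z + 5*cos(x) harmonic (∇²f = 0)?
No, ∇²f = -5*cos(x)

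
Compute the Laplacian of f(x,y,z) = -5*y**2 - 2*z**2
-14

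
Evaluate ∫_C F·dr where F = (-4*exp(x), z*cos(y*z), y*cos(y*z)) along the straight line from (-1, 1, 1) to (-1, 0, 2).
-sin(1)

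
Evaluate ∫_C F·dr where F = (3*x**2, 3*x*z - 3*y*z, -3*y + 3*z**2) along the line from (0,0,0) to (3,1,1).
57/2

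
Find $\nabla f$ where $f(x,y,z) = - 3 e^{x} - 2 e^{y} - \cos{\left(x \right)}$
(-3*exp(x) + sin(x), -2*exp(y), 0)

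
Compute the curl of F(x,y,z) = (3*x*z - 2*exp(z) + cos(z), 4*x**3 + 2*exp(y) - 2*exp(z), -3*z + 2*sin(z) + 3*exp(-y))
(2*exp(z) - 3*exp(-y), 3*x - 2*exp(z) - sin(z), 12*x**2)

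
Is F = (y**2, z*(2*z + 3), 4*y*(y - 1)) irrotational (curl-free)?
No, ∇×F = (8*y - 4*z - 7, 0, -2*y)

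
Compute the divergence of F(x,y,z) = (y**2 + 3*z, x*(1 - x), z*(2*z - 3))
4*z - 3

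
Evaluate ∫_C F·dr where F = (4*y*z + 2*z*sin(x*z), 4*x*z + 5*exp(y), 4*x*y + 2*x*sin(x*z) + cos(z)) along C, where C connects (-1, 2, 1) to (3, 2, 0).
-sin(1) + 2*cos(1) + 6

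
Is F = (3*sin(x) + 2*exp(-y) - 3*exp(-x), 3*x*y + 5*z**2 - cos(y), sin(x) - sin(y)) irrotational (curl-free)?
No, ∇×F = (-10*z - cos(y), -cos(x), 3*y + 2*exp(-y))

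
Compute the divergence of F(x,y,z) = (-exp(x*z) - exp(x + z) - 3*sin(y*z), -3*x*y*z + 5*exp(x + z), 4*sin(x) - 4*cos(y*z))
-3*x*z + 4*y*sin(y*z) - z*exp(x*z) - exp(x + z)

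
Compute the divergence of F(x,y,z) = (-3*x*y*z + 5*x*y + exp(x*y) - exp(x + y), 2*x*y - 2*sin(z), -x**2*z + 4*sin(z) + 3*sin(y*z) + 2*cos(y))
-x**2 + 2*x - 3*y*z + y*exp(x*y) + 3*y*cos(y*z) + 5*y - exp(x + y) + 4*cos(z)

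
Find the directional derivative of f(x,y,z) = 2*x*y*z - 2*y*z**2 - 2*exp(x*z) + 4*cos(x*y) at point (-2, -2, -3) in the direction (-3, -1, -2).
sqrt(14)*(-13*exp(6) + 1 - 16*sin(4))/7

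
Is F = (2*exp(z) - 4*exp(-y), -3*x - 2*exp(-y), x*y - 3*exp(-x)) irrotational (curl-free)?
No, ∇×F = (x, -y + 2*exp(z) - 3*exp(-x), -3 - 4*exp(-y))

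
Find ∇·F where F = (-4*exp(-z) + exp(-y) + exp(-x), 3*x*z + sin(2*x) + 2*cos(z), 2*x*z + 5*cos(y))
2*x - exp(-x)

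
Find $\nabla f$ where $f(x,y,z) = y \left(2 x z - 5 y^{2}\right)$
(2*y*z, 2*x*z - 15*y**2, 2*x*y)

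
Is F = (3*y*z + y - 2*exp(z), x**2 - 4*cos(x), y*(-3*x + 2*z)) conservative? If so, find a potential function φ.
No, ∇×F = (-3*x + 2*z, 6*y - 2*exp(z), 2*x - 3*z + 4*sin(x) - 1) ≠ 0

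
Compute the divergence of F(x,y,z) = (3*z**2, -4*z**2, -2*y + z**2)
2*z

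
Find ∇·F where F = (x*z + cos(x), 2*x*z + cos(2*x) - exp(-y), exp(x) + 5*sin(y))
z - sin(x) + exp(-y)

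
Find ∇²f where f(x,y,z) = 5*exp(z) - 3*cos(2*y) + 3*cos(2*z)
5*exp(z) + 12*cos(2*y) - 12*cos(2*z)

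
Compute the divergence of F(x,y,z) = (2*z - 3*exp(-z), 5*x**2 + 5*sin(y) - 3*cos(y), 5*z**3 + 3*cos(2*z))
15*z**2 + 3*sin(y) - 6*sin(2*z) + 5*cos(y)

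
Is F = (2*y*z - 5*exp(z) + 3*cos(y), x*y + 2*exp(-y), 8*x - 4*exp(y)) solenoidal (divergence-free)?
No, ∇·F = x - 2*exp(-y)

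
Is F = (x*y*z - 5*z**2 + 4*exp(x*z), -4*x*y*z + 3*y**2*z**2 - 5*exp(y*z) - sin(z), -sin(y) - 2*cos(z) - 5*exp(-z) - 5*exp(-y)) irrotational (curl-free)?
No, ∇×F = (4*x*y - 6*y**2*z + 5*y*exp(y*z) - cos(y) + cos(z) + 5*exp(-y), x*y + 4*x*exp(x*z) - 10*z, z*(-x - 4*y))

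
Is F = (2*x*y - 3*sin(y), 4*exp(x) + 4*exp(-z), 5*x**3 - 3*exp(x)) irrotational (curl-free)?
No, ∇×F = (4*exp(-z), -15*x**2 + 3*exp(x), -2*x + 4*exp(x) + 3*cos(y))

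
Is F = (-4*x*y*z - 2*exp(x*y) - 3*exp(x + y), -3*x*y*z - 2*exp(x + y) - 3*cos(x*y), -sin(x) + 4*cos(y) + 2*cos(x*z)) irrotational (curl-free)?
No, ∇×F = (3*x*y - 4*sin(y), -4*x*y + 2*z*sin(x*z) + cos(x), 4*x*z + 2*x*exp(x*y) - 3*y*z + 3*y*sin(x*y) + exp(x + y))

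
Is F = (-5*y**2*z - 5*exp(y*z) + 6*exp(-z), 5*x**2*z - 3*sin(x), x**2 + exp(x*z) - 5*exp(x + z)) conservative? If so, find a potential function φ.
No, ∇×F = (-5*x**2, -2*x - 5*y**2 - 5*y*exp(y*z) - z*exp(x*z) + 5*exp(x + z) - 6*exp(-z), 10*x*z + 10*y*z + 5*z*exp(y*z) - 3*cos(x)) ≠ 0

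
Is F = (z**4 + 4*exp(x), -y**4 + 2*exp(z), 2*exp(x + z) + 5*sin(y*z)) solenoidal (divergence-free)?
No, ∇·F = -4*y**3 + 5*y*cos(y*z) + 4*exp(x) + 2*exp(x + z)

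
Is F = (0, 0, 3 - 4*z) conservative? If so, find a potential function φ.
Yes, F is conservative. φ = z*(3 - 2*z)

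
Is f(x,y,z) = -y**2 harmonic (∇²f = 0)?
No, ∇²f = -2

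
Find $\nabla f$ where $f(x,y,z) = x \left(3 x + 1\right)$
(6*x + 1, 0, 0)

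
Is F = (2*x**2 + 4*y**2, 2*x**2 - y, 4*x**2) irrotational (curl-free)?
No, ∇×F = (0, -8*x, 4*x - 8*y)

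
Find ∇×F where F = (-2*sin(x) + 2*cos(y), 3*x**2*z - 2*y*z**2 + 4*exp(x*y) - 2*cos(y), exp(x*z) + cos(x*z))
(-3*x**2 + 4*y*z, z*(-exp(x*z) + sin(x*z)), 6*x*z + 4*y*exp(x*y) + 2*sin(y))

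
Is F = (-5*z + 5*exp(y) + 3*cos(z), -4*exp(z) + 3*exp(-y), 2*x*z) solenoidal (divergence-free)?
No, ∇·F = 2*x - 3*exp(-y)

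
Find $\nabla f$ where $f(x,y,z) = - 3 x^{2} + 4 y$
(-6*x, 4, 0)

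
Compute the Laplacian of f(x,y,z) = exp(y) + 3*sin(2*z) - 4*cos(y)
exp(y) - 12*sin(2*z) + 4*cos(y)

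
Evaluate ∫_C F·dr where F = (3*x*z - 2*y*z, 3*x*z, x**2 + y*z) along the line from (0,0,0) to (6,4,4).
736/3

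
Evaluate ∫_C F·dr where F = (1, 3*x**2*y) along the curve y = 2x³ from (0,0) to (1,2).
11/2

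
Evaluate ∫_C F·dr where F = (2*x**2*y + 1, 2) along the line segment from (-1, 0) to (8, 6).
1614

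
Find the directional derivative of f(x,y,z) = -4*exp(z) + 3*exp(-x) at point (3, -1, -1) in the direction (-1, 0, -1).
sqrt(2)*(3 + 4*exp(2))*exp(-3)/2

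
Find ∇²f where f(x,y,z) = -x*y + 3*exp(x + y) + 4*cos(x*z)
-4*x**2*cos(x*z) - 4*z**2*cos(x*z) + 6*exp(x + y)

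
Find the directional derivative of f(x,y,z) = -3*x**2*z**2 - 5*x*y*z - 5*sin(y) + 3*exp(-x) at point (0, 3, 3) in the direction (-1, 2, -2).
16 - 10*cos(3)/3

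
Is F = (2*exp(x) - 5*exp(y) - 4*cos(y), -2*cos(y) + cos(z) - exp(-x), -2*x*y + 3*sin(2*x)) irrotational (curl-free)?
No, ∇×F = (-2*x + sin(z), 2*y - 6*cos(2*x), 5*exp(y) - 4*sin(y) + exp(-x))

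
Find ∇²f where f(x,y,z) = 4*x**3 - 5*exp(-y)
24*x - 5*exp(-y)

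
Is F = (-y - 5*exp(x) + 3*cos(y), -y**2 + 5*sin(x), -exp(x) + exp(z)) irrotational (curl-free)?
No, ∇×F = (0, exp(x), 3*sin(y) + 5*cos(x) + 1)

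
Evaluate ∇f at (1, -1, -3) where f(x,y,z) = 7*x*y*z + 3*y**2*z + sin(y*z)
(21, -3 - 3*cos(3), -4 - cos(3))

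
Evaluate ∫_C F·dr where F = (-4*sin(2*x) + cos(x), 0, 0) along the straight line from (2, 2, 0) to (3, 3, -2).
-sin(2) + sin(3) - 2*cos(4) + 2*cos(6)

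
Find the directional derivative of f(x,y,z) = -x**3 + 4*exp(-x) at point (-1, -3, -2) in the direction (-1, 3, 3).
sqrt(19)*(3 + 4*E)/19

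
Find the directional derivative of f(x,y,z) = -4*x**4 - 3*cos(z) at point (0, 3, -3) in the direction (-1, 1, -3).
9*sqrt(11)*sin(3)/11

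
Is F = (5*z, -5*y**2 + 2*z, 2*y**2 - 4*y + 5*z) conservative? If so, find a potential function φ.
No, ∇×F = (4*y - 6, 5, 0) ≠ 0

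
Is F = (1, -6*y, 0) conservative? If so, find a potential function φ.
Yes, F is conservative. φ = x - 3*y**2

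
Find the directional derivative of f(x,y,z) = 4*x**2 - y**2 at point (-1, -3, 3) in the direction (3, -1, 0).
-3*sqrt(10)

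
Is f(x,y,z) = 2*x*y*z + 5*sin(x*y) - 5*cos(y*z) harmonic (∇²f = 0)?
No, ∇²f = -5*x**2*sin(x*y) - 5*y**2*sin(x*y) + 5*y**2*cos(y*z) + 5*z**2*cos(y*z)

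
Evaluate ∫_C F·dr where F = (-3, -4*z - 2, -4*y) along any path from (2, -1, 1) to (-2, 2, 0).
2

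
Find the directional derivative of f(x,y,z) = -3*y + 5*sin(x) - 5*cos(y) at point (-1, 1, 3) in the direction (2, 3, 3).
sqrt(22)*(-9 + 10*cos(1) + 15*sin(1))/22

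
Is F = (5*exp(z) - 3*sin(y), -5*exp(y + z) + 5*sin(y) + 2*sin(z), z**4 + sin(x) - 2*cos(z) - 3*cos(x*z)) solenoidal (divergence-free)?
No, ∇·F = 3*x*sin(x*z) + 4*z**3 - 5*exp(y + z) + 2*sin(z) + 5*cos(y)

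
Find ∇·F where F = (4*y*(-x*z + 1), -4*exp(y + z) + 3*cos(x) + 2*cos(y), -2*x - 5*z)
-4*y*z - 4*exp(y + z) - 2*sin(y) - 5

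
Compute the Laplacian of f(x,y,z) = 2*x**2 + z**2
6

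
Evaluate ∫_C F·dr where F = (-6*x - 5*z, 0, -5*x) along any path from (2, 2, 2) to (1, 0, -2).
39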